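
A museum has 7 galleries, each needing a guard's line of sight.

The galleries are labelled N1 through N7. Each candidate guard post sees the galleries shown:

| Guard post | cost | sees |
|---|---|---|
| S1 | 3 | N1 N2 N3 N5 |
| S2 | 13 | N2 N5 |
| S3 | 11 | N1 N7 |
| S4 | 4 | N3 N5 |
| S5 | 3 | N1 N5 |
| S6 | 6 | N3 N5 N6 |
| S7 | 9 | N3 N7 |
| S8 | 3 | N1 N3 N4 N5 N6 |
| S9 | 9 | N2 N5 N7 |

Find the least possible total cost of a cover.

S8, S9 together cover every gallery (S8 ∪ S9 = {N1, N2, N3, N4, N5, N6, N7}); total cost 3 + 9 = 12.
The greedy pick S8, S1, S7 costs 15; no covering selection beats 12.

12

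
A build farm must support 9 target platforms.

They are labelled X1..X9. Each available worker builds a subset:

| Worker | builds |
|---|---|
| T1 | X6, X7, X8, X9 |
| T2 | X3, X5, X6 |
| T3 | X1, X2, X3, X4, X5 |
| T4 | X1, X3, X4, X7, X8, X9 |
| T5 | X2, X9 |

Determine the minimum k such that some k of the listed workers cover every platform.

2

Take {T1, T3}. Their union is {X1, X2, X3, X4, X5, X6, X7, X8, X9}, which is all 9 platforms.
No single worker has all 9 platforms (the largest, T4, has 6), so 2 is optimal.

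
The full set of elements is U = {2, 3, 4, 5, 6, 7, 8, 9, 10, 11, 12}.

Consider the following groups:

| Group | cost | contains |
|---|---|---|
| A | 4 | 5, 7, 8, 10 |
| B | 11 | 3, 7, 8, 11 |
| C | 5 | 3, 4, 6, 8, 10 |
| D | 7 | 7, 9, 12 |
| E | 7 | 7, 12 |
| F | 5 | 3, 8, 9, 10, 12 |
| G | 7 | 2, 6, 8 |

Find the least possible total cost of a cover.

A, B, C, F, G together cover every element (A ∪ B ∪ C ∪ F ∪ G = {2, 3, 4, 5, 6, 7, 8, 9, 10, 11, 12}); total cost 4 + 11 + 5 + 5 + 7 = 32.
No covering selection has total cost below 32.

32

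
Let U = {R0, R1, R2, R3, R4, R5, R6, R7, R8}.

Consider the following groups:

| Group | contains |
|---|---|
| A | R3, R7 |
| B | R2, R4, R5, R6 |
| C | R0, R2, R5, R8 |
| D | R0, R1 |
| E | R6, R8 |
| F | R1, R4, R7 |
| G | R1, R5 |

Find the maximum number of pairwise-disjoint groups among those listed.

3

A, B, D are pairwise disjoint (A={R3,R7}; B={R2,R4,R5,R6}; D={R0,R1}).
Every remaining group overlaps one of these, and no 4 of the listed groups are pairwise disjoint, so 3 is the maximum.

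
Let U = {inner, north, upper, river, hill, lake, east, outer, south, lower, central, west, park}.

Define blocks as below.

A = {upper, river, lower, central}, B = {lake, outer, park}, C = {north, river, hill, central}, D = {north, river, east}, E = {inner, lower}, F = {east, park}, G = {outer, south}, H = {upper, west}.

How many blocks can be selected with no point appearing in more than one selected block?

C, E, F, G, H are pairwise disjoint (C={north,river,hill,central}; E={inner,lower}; F={east,park}; G={outer,south}; H={upper,west}).
Every remaining block overlaps one of these, and no 6 of the listed blocks are pairwise disjoint, so 5 is the maximum.

5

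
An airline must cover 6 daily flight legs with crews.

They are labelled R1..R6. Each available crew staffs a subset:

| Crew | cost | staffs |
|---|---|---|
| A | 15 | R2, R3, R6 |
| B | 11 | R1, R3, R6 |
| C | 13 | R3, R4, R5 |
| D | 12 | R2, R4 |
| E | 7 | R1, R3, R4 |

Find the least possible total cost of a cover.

35

A, C, E together cover every leg (A ∪ C ∪ E = {R1, R2, R3, R4, R5, R6}); total cost 15 + 13 + 7 = 35.
No covering selection has total cost below 35.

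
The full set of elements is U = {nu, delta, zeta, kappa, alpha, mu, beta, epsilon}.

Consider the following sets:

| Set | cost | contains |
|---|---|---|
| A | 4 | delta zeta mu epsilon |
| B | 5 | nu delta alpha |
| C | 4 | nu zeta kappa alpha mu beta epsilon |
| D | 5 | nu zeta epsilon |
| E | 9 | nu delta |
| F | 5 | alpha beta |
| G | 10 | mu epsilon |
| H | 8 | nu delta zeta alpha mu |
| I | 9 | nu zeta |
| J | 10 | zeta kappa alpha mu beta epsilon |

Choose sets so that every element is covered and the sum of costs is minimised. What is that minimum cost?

8

A, C together cover every element (A ∪ C = {nu, delta, zeta, kappa, alpha, mu, beta, epsilon}); total cost 4 + 4 = 8.
No covering selection has total cost below 8.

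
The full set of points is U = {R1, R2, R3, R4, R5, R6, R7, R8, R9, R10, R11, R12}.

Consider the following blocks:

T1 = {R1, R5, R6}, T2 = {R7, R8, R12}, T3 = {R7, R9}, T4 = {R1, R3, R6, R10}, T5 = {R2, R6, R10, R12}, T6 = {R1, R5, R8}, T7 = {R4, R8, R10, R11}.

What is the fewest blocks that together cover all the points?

5

Take {T3, T4, T5, T6, T7}. Their union is {R1, R2, R3, R4, R5, R6, R7, R8, R9, R10, R11, R12}, which is all 12 points.
No 4 of the 7 blocks cover everything (all 35 combinations miss at least one point), so 5 is optimal.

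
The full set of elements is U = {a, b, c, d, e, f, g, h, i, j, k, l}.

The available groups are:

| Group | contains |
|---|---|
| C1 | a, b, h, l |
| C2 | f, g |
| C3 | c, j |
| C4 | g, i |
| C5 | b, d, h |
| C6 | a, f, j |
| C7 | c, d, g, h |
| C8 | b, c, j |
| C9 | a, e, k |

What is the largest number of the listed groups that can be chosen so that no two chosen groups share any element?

C2, C3, C5, C9 are pairwise disjoint (C2={f,g}; C3={c,j}; C5={b,d,h}; C9={a,e,k}).
Every remaining group overlaps one of these, and no 5 of the listed groups are pairwise disjoint, so 4 is the maximum.

4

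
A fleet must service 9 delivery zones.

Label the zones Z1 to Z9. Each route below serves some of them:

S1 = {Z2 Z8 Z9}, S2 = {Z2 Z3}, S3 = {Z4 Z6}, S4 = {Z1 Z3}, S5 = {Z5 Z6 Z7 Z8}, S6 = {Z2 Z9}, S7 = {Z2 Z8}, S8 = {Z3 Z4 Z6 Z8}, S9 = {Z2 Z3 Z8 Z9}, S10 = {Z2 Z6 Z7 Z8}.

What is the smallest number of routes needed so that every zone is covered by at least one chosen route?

4

Take {S3, S4, S5, S6}. Their union is {Z1, Z2, Z3, Z4, Z5, Z6, Z7, Z8, Z9}, which is all 9 zones.
No 3 of the 10 routes cover everything (all 120 combinations miss at least one zone), so 4 is optimal.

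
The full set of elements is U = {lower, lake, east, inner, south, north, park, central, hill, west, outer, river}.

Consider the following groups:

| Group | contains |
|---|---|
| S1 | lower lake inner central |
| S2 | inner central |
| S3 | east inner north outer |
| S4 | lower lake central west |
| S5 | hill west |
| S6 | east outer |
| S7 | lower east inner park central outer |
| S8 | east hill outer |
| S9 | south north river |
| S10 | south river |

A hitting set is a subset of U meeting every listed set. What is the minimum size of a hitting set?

4

The 4 elements {inner, west, outer, river} hit every group.
The groups S1, S5, S6, S10 are pairwise disjoint, so any hitting set needs a separate element for each — at least 4. Hence 4 is optimal.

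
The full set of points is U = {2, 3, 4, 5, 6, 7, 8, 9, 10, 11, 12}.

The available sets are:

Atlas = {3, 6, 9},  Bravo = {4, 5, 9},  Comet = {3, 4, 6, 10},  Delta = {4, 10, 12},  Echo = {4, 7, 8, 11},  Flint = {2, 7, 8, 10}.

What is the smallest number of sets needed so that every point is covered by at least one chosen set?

5

Take {Atlas, Bravo, Delta, Echo, Flint}. Their union is {2, 3, 4, 5, 6, 7, 8, 9, 10, 11, 12}, which is all 11 points.
No 4 of the 6 sets cover everything (all 15 combinations miss at least one point), so 5 is optimal.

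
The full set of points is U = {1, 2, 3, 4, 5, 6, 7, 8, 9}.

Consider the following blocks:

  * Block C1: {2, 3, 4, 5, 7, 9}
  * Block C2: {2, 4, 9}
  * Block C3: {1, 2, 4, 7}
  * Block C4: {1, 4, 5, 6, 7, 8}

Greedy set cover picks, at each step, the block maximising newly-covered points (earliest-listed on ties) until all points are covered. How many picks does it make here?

2

Greedy: pick C1 (covers 6 new) → pick C4 (covers 3 new). Total picks: 2.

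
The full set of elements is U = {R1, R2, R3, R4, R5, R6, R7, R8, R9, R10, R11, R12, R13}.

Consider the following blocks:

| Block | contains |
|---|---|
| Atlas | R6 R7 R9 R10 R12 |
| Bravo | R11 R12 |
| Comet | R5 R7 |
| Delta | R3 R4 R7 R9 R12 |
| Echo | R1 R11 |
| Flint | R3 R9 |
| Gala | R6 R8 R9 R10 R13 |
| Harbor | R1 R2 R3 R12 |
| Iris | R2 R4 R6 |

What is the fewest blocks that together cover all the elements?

5

Comet, Delta, Echo, Gala, and Iris cover everything between them: the union {R1, R2, R3, R4, R5, R6, R7, R8, R9, R10, R11, R12, R13} is all of U.
No 4 of the 9 blocks cover everything (all 126 combinations miss at least one element), so 5 is optimal.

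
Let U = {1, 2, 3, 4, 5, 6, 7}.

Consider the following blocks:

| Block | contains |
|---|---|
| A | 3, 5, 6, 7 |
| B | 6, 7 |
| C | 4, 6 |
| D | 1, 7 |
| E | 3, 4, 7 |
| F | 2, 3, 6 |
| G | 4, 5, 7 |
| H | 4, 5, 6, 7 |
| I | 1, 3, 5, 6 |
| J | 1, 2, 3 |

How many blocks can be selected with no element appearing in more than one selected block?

H, J are pairwise disjoint (H={4,5,6,7}; J={1,2,3}).
Every remaining block overlaps one of these, and no 3 of the listed blocks are pairwise disjoint, so 2 is the maximum.

2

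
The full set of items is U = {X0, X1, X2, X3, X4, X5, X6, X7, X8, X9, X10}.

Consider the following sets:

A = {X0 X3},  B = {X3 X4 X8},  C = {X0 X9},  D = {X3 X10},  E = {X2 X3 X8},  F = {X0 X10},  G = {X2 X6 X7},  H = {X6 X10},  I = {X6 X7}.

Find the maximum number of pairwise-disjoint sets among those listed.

C, E, H are pairwise disjoint (C={X0,X9}; E={X2,X3,X8}; H={X6,X10}).
Every remaining set overlaps one of these, and no 4 of the listed sets are pairwise disjoint, so 3 is the maximum.

3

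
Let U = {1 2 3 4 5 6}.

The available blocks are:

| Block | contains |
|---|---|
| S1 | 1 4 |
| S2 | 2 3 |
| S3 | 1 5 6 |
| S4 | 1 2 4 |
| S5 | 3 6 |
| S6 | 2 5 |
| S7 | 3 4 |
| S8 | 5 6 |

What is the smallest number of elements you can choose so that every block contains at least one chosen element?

3

Take H = {1, 3, 5}. Each listed block contains at least one of these, so H is a hitting set of size 3.
The blocks S1, S5, S6 are pairwise disjoint, so any hitting set needs a separate element for each — at least 3. Hence 3 is optimal.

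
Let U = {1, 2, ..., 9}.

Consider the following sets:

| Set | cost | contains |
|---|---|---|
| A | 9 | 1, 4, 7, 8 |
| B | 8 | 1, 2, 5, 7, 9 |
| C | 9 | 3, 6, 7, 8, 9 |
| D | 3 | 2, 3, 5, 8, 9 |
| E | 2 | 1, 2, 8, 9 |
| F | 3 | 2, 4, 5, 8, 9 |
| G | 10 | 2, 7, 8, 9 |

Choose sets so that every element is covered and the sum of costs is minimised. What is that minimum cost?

14

C, E, F together cover every element (C ∪ E ∪ F = {1, 2, 3, 4, 5, 6, 7, 8, 9}); total cost 9 + 2 + 3 = 14.
The greedy pick E, D, F, C costs 17; no covering selection beats 14.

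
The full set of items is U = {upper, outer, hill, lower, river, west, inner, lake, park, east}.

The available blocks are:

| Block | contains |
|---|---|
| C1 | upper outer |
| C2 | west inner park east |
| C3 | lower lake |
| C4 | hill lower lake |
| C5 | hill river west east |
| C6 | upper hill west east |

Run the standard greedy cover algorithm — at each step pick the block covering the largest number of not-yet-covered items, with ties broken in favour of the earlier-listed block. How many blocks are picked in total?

Greedy: pick C2 (covers 4 new) → pick C4 (covers 3 new) → pick C1 (covers 2 new) → pick C5 (covers 1 new). Total picks: 4.

4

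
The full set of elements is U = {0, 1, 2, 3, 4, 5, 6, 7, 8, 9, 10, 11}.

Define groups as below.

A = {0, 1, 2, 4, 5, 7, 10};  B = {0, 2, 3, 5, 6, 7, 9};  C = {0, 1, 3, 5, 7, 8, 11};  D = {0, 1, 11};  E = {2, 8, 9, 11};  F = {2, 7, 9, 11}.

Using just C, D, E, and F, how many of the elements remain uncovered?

3

Union of C, D, E, F = {0, 1, 2, 3, 5, 7, 8, 9, 11}.
Not covered: 4, 6, 10 — 3 elements.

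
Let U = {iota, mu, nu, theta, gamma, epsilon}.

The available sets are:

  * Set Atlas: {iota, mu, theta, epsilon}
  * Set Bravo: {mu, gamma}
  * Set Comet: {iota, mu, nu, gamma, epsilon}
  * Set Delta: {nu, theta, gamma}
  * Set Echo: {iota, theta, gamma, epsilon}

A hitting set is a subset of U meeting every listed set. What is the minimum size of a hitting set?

2

The 2 elements {mu, gamma} hit every set.
No single element lies in every set, so at least 2 are needed and 2 is optimal.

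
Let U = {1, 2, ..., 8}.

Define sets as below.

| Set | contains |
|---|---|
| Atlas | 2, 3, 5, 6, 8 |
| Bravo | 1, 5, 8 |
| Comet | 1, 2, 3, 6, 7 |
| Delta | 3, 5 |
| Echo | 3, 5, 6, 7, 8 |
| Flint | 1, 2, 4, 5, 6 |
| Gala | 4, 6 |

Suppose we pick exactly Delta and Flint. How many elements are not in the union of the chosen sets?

Union of Delta, Flint = {1, 2, 3, 4, 5, 6}.
Not covered: 7, 8 — 2 elements.

2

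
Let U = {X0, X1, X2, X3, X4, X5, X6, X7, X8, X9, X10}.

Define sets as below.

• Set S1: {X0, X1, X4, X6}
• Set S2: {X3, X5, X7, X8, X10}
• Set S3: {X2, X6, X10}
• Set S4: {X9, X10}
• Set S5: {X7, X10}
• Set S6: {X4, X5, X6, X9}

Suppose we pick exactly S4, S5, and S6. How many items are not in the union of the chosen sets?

Union of S4, S5, S6 = {X4, X5, X6, X7, X9, X10}.
Not covered: X0, X1, X2, X3, X8 — 5 items.

5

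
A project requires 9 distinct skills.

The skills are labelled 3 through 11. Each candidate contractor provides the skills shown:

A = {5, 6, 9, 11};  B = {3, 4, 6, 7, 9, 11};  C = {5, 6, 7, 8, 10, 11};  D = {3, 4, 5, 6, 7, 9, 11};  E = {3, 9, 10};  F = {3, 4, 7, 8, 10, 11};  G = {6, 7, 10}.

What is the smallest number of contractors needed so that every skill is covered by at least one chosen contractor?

C and D together: C ∪ D = {3, 4, 5, 6, 7, 8, 9, 10, 11} — every skill is covered.
No single contractor has all 9 skills (the largest, D, has 7), so 2 is optimal.

2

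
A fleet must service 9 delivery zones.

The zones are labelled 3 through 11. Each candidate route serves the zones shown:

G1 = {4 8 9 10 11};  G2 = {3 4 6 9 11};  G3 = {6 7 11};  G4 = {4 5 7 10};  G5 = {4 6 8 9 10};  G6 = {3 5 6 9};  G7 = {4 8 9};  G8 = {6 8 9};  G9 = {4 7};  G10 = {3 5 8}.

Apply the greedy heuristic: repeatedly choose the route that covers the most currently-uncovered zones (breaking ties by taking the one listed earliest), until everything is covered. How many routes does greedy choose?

Greedy: pick G1 (covers 5 new) → pick G6 (covers 3 new) → pick G3 (covers 1 new). Total picks: 3.

3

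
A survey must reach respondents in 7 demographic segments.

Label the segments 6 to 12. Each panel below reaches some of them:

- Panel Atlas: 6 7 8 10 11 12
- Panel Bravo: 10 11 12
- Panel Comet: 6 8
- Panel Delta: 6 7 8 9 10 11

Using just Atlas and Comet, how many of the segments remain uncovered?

Union of Atlas, Comet = {6, 7, 8, 10, 11, 12}.
Not covered: 9 — 1 segment.

1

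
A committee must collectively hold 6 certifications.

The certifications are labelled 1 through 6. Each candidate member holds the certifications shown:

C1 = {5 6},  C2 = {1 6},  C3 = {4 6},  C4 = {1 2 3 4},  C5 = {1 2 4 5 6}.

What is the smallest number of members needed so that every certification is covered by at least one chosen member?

2

Take {C1, C4}. Their union is {1, 2, 3, 4, 5, 6}, which is all 6 certifications.
No single member has all 6 certifications (the largest, C5, has 5), so 2 is optimal.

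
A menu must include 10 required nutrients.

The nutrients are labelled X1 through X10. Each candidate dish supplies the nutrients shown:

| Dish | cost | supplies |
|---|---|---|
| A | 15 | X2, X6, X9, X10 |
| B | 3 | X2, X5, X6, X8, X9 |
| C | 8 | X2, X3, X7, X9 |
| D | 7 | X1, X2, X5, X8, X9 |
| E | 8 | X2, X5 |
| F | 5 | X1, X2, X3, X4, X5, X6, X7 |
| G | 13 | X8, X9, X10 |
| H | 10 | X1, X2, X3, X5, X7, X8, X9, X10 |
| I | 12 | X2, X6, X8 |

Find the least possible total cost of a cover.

F, H together cover every nutrient (F ∪ H = {X1, X2, X3, X4, X5, X6, X7, X8, X9, X10}); total cost 5 + 10 = 15.
The greedy pick B, F, H costs 18; no covering selection beats 15.

15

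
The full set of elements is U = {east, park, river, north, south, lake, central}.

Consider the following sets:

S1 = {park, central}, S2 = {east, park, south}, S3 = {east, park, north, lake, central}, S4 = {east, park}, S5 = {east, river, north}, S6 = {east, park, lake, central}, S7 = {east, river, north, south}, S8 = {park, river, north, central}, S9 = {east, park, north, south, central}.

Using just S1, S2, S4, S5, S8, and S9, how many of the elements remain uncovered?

1

Union of S1, S2, S4, S5, S8, S9 = {east, park, river, north, south, central}.
Not covered: lake — 1 element.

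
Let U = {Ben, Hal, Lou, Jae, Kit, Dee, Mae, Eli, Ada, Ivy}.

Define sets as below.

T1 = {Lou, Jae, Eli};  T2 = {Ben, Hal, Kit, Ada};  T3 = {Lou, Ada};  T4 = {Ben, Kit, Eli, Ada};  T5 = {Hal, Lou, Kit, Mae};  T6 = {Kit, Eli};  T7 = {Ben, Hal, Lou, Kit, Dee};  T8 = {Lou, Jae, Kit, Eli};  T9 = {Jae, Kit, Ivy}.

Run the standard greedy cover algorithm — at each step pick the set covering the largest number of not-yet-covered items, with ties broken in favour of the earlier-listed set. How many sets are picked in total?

5

Greedy: pick T7 (covers 5 new) → pick T1 (covers 2 new) → pick T2 (covers 1 new) → pick T5 (covers 1 new) → pick T9 (covers 1 new). Total picks: 5.
(The true minimum cover uses only 4 sets, so greedy is not optimal here.)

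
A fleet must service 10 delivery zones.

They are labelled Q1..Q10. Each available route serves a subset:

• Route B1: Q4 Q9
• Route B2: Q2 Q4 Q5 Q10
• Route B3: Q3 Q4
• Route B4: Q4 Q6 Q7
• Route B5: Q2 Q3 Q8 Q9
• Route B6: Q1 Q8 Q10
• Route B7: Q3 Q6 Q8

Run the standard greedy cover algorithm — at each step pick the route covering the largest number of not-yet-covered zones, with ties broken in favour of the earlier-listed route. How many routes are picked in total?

Greedy: pick B2 (covers 4 new) → pick B5 (covers 3 new) → pick B4 (covers 2 new) → pick B6 (covers 1 new). Total picks: 4.

4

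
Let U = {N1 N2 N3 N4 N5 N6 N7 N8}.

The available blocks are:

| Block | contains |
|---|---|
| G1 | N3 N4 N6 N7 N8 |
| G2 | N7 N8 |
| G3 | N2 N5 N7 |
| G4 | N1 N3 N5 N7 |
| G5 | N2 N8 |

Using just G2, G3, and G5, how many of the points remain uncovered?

4

Union of G2, G3, G5 = {N2, N5, N7, N8}.
Not covered: N1, N3, N4, N6 — 4 points.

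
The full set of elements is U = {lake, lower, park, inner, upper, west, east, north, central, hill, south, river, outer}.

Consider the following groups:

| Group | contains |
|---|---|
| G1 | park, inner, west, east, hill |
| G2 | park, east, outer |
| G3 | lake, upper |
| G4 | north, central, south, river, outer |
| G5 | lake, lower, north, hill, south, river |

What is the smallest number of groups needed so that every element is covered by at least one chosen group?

4

G1, G3, G4, and G5 cover everything between them: the union {lake, lower, park, inner, upper, west, east, north, central, hill, south, river, outer} is all of U.
Only G3 contains upper, so G3 is forced; the remaining 11 elements need at least 3 more groups (each remaining group adds at most 5) — so at least 4 groups are needed, and 4 is optimal.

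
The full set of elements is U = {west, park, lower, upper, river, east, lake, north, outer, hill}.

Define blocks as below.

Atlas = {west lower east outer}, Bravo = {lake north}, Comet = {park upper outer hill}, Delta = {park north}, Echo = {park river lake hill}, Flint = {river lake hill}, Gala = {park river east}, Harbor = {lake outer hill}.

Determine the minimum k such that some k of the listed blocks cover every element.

4

Take {Atlas, Bravo, Comet, Gala}. Their union is {west, park, lower, upper, river, east, lake, north, outer, hill}, which is all 10 elements.
No 3 of the 8 blocks cover everything (all 56 combinations miss at least one element), so 4 is optimal.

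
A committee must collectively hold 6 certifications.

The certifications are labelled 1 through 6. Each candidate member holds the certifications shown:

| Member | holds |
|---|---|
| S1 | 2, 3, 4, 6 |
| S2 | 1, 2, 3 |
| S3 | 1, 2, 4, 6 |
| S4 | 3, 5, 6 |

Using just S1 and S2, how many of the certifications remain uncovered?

1

Union of S1, S2 = {1, 2, 3, 4, 6}.
Not covered: 5 — 1 certification.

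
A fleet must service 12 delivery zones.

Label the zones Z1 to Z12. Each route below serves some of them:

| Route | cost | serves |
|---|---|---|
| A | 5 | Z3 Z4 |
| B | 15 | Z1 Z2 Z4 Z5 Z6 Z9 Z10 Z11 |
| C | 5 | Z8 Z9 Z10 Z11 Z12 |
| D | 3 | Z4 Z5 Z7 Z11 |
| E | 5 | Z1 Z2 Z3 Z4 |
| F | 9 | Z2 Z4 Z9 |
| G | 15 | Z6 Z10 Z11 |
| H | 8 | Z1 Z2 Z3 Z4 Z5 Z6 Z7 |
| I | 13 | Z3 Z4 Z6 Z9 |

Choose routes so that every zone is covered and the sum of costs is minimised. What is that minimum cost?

C, H together cover every zone (C ∪ H = {Z1, Z2, Z3, Z4, Z5, Z6, Z7, Z8, Z9, Z10, Z11, Z12}); total cost 5 + 8 = 13.
The greedy pick D, C, E, H costs 21; no covering selection beats 13.

13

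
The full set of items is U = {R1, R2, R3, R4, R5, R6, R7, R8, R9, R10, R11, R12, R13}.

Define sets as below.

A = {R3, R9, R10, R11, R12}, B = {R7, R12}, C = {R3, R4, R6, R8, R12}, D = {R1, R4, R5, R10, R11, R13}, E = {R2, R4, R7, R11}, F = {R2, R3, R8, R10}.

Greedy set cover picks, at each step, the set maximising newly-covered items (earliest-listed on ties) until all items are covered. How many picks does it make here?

4

Greedy: pick D (covers 6 new) → pick C (covers 4 new) → pick E (covers 2 new) → pick A (covers 1 new). Total picks: 4.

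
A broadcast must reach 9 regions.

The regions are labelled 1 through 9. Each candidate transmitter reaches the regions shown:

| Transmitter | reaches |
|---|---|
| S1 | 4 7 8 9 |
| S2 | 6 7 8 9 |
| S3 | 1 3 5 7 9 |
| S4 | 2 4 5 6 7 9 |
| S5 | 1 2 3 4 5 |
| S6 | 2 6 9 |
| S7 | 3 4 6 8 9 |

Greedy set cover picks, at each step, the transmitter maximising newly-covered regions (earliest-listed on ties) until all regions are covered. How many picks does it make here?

3

Greedy: pick S4 (covers 6 new) → pick S3 (covers 2 new) → pick S1 (covers 1 new). Total picks: 3.
(The true minimum cover uses only 2 transmitters, so greedy is not optimal here.)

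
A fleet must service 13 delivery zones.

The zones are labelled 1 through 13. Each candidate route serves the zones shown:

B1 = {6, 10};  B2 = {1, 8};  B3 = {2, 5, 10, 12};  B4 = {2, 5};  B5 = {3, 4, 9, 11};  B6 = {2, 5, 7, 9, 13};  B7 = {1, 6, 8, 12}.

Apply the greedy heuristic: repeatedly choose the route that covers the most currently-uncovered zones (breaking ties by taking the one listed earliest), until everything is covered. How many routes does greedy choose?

4

Greedy: pick B6 (covers 5 new) → pick B7 (covers 4 new) → pick B5 (covers 3 new) → pick B1 (covers 1 new). Total picks: 4.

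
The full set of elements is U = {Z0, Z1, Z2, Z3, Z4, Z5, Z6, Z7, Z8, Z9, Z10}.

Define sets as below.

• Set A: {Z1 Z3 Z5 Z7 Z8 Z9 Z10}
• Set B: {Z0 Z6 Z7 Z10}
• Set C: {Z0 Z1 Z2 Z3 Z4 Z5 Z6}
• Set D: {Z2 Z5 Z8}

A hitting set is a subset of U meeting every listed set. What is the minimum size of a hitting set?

H = {Z0, Z8} meets every set (each contains at least one member of H), and |H| = 2.
The sets B, D are pairwise disjoint, so any hitting set needs a separate element for each — at least 2. Hence 2 is optimal.

2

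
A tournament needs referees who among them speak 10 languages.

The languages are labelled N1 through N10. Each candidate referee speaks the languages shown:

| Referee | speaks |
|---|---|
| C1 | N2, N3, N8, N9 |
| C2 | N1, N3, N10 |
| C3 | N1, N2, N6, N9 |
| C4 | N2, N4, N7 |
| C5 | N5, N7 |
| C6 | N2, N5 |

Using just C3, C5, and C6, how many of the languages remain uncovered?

Union of C3, C5, C6 = {N1, N2, N5, N6, N7, N9}.
Not covered: N3, N4, N8, N10 — 4 languages.

4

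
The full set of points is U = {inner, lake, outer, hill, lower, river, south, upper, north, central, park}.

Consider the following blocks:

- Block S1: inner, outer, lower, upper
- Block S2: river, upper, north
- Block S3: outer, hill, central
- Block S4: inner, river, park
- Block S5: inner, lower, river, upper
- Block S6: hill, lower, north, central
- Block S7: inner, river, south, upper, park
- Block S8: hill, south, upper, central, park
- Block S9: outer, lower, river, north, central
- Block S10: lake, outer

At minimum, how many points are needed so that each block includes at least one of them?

Take H = {outer, hill, river}. Each listed block contains at least one of these, so H is a hitting set of size 3.
The blocks S6, S7, S10 are pairwise disjoint, so any hitting set needs a separate point for each — at least 3. Hence 3 is optimal.

3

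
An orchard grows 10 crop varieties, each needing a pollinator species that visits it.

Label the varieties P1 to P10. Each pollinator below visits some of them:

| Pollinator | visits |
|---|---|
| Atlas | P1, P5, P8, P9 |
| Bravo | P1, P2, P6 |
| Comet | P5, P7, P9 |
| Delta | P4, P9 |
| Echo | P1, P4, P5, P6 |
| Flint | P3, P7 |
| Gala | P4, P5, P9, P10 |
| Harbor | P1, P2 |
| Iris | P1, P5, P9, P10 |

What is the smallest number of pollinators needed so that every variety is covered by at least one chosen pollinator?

Atlas and Bravo and Flint and Gala together: Atlas ∪ Bravo ∪ Flint ∪ Gala = {P1, P2, P3, P4, P5, P6, P7, P8, P9, P10} — every variety is covered.
Only Atlas contains P8, so Atlas is forced; the remaining 6 varieties need at least 3 more pollinators (each remaining pollinator adds at most 2) — so at least 4 pollinators are needed, and 4 is optimal.

4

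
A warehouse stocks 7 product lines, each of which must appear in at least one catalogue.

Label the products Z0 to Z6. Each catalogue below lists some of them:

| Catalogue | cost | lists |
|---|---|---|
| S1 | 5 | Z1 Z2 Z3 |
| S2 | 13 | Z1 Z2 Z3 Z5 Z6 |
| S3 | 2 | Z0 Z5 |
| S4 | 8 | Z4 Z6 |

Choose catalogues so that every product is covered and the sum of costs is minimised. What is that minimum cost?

15

S1, S3, S4 together cover every product (S1 ∪ S3 ∪ S4 = {Z0, Z1, Z2, Z3, Z4, Z5, Z6}); total cost 5 + 2 + 8 = 15.
No covering selection has total cost below 15.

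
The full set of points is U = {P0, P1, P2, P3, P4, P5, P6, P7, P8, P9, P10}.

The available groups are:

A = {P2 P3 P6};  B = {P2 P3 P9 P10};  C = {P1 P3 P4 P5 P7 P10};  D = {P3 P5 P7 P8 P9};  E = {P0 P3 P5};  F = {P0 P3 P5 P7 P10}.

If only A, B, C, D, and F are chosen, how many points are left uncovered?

Union of A, B, C, D, F = {P0, P1, P2, P3, P4, P5, P6, P7, P8, P9, P10} — that's every point, so 0 are uncovered.

0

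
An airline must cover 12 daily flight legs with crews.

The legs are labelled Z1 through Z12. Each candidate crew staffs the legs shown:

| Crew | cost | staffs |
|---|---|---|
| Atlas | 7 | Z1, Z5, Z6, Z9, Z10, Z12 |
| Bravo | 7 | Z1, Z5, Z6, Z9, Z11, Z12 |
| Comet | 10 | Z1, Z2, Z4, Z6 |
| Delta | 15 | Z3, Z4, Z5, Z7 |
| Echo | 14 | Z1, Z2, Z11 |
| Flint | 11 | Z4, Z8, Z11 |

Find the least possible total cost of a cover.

43

Atlas, Comet, Delta, Flint together cover every leg (Atlas ∪ Comet ∪ Delta ∪ Flint = {Z1, Z2, Z3, Z4, Z5, Z6, Z7, Z8, Z9, Z10, Z11, Z12}); total cost 7 + 10 + 15 + 11 = 43.
No covering selection has total cost below 43.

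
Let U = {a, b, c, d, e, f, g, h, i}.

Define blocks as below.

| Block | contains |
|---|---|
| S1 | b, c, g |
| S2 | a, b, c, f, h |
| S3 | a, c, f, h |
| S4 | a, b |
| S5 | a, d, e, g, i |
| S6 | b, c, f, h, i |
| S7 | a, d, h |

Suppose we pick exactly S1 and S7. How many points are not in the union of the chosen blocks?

Union of S1, S7 = {a, b, c, d, g, h}.
Not covered: e, f, i — 3 points.

3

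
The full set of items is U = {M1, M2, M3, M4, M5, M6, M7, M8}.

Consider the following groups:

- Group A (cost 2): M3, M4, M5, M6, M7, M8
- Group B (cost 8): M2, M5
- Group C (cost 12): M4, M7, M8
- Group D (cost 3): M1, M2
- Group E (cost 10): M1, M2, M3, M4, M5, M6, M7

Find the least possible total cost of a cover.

A, D together cover every item (A ∪ D = {M1, M2, M3, M4, M5, M6, M7, M8}); total cost 2 + 3 = 5.
No covering selection has total cost below 5.

5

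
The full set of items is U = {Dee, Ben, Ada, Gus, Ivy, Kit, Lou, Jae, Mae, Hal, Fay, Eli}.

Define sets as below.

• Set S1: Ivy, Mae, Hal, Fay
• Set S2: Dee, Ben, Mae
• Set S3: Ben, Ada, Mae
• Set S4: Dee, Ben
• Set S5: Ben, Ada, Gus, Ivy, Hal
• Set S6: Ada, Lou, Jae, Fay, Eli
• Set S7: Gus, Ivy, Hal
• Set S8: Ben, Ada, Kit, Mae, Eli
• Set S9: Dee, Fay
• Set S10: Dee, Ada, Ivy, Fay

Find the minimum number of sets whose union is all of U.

Take {S2, S6, S7, S8}. Their union is {Dee, Ben, Ada, Gus, Ivy, Kit, Lou, Jae, Mae, Hal, Fay, Eli}, which is all 12 items.
Only S8 contains Kit, so S8 is forced; the remaining 7 items need at least 3 more sets (each remaining set adds at most 3) — so at least 4 sets are needed, and 4 is optimal.

4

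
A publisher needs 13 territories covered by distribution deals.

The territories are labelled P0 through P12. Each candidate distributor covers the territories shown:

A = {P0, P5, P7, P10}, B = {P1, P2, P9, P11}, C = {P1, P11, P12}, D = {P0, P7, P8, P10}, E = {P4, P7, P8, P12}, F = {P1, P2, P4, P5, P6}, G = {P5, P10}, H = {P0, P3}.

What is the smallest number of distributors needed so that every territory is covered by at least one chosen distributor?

5

Take {A, B, E, F, H}. Their union is {P0, P1, P2, P3, P4, P5, P6, P7, P8, P9, P10, P11, P12}, which is all 13 territories.
No 4 of the 8 distributors cover everything (all 70 combinations miss at least one territory), so 5 is optimal.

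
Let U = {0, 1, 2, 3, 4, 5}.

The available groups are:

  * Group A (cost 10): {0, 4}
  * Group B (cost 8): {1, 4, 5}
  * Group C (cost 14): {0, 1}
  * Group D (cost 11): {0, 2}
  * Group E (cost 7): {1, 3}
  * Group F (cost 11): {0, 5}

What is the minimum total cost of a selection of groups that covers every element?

B, D, E together cover every element (B ∪ D ∪ E = {0, 1, 2, 3, 4, 5}); total cost 8 + 11 + 7 = 26.
No covering selection has total cost below 26.

26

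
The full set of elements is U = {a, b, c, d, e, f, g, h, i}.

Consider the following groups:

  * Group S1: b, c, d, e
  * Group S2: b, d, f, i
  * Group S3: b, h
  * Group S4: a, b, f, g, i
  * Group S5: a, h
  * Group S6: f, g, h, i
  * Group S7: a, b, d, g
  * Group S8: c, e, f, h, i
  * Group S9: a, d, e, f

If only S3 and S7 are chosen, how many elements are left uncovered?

4

Union of S3, S7 = {a, b, d, g, h}.
Not covered: c, e, f, i — 4 elements.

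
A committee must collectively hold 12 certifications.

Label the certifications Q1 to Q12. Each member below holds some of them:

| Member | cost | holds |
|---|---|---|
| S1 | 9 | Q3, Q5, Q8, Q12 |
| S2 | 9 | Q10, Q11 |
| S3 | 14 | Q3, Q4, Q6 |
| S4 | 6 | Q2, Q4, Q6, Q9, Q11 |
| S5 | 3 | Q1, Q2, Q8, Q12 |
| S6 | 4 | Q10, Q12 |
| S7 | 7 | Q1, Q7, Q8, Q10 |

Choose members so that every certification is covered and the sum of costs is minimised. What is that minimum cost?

22

S1, S4, S7 together cover every certification (S1 ∪ S4 ∪ S7 = {Q1, Q2, Q3, Q4, Q5, Q6, Q7, Q8, Q9, Q10, Q11, Q12}); total cost 9 + 6 + 7 = 22.
The greedy pick S5, S4, S7, S1 costs 25; no covering selection beats 22.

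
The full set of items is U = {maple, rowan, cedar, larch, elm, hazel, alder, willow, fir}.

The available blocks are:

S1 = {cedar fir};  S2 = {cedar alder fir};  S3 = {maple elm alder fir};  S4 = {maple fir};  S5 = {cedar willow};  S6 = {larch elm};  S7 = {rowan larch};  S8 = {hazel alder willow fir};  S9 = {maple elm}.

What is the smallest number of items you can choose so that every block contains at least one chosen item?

4

H = {larch, elm, willow, fir} meets every block (each contains at least one member of H), and |H| = 4.
No choice of 3 items meets every block, so 4 is the minimum.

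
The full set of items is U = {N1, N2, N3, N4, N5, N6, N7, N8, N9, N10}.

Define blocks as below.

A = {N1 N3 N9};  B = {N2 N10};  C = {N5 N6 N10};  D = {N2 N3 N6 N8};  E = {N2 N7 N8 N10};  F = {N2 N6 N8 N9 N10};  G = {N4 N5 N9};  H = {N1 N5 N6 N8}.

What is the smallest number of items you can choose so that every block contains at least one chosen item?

The 3 items {N1, N2, N5} hit every block.
No choice of 2 items meets every block, so 3 is the minimum.

3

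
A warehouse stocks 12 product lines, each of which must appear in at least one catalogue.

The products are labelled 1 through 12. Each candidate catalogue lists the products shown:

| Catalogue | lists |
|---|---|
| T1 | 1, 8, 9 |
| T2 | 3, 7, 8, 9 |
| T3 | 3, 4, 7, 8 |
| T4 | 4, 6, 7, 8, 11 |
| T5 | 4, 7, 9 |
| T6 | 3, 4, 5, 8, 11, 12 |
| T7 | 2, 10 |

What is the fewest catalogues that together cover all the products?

T1 and T4 and T6 and T7 together: T1 ∪ T4 ∪ T6 ∪ T7 = {1, 2, 3, 4, 5, 6, 7, 8, 9, 10, 11, 12} — every product is covered.
Only T6 contains 5, so T6 is forced; the remaining 6 products need at least 3 more catalogues (each remaining catalogue adds at most 2) — so at least 4 catalogues are needed, and 4 is optimal.

4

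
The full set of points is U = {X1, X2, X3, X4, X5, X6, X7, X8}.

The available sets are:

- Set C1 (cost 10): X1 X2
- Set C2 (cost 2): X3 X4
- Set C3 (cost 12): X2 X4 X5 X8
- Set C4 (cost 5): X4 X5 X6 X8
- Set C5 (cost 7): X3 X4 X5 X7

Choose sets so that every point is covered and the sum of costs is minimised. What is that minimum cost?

22

C1, C4, C5 together cover every point (C1 ∪ C4 ∪ C5 = {X1, X2, X3, X4, X5, X6, X7, X8}); total cost 10 + 5 + 7 = 22.
The greedy pick C2, C4, C1, C5 costs 24; no covering selection beats 22.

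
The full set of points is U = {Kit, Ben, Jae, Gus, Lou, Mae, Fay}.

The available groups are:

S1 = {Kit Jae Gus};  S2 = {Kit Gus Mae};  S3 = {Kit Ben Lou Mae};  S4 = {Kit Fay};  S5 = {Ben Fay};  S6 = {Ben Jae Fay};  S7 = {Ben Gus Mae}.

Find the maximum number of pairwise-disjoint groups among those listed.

S2, S6 are pairwise disjoint (S2={Kit,Gus,Mae}; S6={Ben,Jae,Fay}).
Every remaining group overlaps one of these, and no 3 of the listed groups are pairwise disjoint, so 2 is the maximum.

2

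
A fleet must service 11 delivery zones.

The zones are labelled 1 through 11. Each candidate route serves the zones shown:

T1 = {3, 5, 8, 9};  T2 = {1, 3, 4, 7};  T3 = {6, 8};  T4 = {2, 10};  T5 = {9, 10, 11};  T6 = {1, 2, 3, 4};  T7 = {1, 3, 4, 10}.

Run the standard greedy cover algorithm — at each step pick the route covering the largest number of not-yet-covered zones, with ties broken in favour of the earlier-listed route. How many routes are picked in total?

5

Greedy: pick T1 (covers 4 new) → pick T2 (covers 3 new) → pick T4 (covers 2 new) → pick T3 (covers 1 new) → pick T5 (covers 1 new). Total picks: 5.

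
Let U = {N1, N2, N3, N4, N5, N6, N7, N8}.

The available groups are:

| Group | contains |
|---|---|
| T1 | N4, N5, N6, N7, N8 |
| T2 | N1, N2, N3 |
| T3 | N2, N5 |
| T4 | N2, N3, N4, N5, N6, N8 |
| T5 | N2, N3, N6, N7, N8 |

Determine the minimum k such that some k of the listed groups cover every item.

Take {T1, T2}. Their union is {N1, N2, N3, N4, N5, N6, N7, N8}, which is all 8 items.
No single group has all 8 items (the largest, T4, has 6), so 2 is optimal.

2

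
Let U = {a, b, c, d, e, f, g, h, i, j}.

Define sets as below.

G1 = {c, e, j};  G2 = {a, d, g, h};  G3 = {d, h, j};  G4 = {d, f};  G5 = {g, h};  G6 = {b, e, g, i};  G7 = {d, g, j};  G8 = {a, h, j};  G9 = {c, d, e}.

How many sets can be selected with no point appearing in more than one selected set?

G4, G6, G8 are pairwise disjoint (G4={d,f}; G6={b,e,g,i}; G8={a,h,j}).
Every remaining set overlaps one of these, and no 4 of the listed sets are pairwise disjoint, so 3 is the maximum.

3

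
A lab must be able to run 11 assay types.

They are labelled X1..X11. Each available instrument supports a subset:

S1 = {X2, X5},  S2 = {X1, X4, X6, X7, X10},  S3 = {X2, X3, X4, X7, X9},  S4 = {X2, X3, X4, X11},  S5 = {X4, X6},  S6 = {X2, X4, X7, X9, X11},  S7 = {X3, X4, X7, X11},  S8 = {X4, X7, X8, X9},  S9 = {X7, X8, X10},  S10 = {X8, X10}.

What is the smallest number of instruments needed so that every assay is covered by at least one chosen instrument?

4

Take {S1, S2, S4, S8}. Their union is {X1, X2, X3, X4, X5, X6, X7, X8, X9, X10, X11}, which is all 11 assays.
No 3 of the 10 instruments cover everything (all 120 combinations miss at least one assay), so 4 is optimal.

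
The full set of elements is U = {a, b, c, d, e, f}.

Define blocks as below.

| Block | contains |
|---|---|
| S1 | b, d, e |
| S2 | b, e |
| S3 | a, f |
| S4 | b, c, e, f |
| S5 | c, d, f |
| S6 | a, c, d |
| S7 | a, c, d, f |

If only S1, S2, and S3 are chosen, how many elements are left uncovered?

1

Union of S1, S2, S3 = {a, b, d, e, f}.
Not covered: c — 1 element.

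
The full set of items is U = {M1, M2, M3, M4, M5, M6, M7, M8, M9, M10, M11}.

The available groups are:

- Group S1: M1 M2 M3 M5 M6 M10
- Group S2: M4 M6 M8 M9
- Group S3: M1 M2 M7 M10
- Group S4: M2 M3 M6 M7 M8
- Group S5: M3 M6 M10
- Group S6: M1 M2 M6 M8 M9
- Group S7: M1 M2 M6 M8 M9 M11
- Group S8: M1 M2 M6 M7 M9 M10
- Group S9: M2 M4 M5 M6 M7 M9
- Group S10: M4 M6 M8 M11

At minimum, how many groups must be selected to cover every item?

S1, S8, and S10 cover everything between them: the union {M1, M2, M3, M4, M5, M6, M7, M8, M9, M10, M11} is all of U.
No 2 of the 10 groups cover everything (all 45 combinations miss at least one item), so 3 is optimal.

3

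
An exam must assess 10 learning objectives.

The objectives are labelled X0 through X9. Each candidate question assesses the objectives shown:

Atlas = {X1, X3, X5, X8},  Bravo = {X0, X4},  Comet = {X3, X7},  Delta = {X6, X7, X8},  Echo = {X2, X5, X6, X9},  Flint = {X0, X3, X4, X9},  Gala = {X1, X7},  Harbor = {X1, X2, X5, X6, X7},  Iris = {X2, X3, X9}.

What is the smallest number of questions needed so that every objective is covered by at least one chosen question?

3

Take {Delta, Flint, Harbor}. Their union is {X0, X1, X2, X3, X4, X5, X6, X7, X8, X9}, which is all 10 objectives.
No 2 of the 9 questions cover everything (all 36 combinations miss at least one objective), so 3 is optimal.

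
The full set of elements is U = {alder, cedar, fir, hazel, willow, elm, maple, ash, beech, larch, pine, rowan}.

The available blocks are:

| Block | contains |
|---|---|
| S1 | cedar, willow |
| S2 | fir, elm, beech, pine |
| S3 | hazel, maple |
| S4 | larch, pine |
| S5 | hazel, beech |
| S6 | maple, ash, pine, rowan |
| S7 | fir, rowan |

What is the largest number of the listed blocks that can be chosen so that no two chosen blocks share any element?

S1, S4, S5, S7 are pairwise disjoint (S1={cedar,willow}; S4={larch,pine}; S5={hazel,beech}; S7={fir,rowan}).
Every remaining block overlaps one of these, and no 5 of the listed blocks are pairwise disjoint, so 4 is the maximum.

4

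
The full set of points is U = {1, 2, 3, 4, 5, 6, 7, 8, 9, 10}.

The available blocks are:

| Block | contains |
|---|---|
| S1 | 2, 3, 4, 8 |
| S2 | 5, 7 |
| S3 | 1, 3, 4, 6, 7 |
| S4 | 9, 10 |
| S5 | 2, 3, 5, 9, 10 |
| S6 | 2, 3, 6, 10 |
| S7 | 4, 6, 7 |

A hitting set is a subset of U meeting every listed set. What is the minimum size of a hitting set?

Take H = {2, 7, 9}. Each listed block contains at least one of these, so H is a hitting set of size 3.
The blocks S1, S2, S4 are pairwise disjoint, so any hitting set needs a separate point for each — at least 3. Hence 3 is optimal.

3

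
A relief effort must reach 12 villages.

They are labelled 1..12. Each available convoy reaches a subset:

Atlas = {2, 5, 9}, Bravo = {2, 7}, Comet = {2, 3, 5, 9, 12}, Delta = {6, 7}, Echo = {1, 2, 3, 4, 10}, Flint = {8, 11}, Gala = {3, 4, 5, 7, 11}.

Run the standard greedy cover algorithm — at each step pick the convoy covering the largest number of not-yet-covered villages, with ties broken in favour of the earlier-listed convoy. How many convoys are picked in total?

Greedy: pick Comet (covers 5 new) → pick Echo (covers 3 new) → pick Delta (covers 2 new) → pick Flint (covers 2 new). Total picks: 4.

4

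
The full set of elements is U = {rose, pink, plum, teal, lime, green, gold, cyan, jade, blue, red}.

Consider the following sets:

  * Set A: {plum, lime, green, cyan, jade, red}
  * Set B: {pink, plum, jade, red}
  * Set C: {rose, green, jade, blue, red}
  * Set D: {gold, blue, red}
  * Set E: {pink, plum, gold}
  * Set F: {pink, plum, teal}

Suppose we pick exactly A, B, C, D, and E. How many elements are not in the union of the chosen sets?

1

Union of A, B, C, D, E = {rose, pink, plum, lime, green, gold, cyan, jade, blue, red}.
Not covered: teal — 1 element.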